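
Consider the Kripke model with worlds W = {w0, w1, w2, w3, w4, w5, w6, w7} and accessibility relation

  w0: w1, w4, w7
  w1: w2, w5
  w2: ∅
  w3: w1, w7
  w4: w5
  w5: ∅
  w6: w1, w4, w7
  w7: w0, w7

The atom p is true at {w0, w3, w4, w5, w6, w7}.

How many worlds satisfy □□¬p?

w0: successors {w1, w4, w7}; □¬p there: w1:F, w4:F, w7:F. ✗
w1: successors {w2, w5}; □¬p there: w2:T, w5:T. ✓
w2: no successors, so □□¬p holds vacuously. ✓
w3: successors {w1, w7}; □¬p there: w1:F, w7:F. ✗
w4: successors {w5}; □¬p there: w5:T. ✓
w5: no successors, so □□¬p holds vacuously. ✓
w6: successors {w1, w4, w7}; □¬p there: w1:F, w4:F, w7:F. ✗
w7: successors {w0, w7}; □¬p there: w0:F, w7:F. ✗
Satisfying worlds: {w1, w2, w4, w5}.

4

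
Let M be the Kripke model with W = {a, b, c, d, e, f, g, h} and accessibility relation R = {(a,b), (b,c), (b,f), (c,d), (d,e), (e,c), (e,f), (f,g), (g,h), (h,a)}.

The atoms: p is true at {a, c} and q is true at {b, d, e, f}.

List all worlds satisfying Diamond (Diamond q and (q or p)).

a: successors {b}; Diamond q and (q or p) there: b:T. ✓
b: successors {c, f}; Diamond q and (q or p) there: c:T, f:F. ✓
c: successors {d}; Diamond q and (q or p) there: d:T. ✓
d: successors {e}; Diamond q and (q or p) there: e:T. ✓
e: successors {c, f}; Diamond q and (q or p) there: c:T, f:F. ✓
f: successors {g}; Diamond q and (q or p) there: g:F. ✗
g: successors {h}; Diamond q and (q or p) there: h:F. ✗
h: successors {a}; Diamond q and (q or p) there: a:T. ✓

{a, b, c, d, e, h}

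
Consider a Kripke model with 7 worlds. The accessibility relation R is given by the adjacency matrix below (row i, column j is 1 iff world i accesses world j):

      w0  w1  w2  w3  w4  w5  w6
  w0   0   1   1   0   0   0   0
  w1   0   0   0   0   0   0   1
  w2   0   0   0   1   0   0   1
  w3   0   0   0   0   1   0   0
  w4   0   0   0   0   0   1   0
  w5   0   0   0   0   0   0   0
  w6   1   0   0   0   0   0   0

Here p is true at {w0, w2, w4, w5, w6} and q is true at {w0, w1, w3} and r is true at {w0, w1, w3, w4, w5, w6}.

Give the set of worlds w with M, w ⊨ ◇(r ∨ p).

{w0, w1, w2, w3, w4, w6}

w0: successors {w1, w2}; r ∨ p there: w1:T, w2:T. ✓
w1: successors {w6}; r ∨ p there: w6:T. ✓
w2: successors {w3, w6}; r ∨ p there: w3:T, w6:T. ✓
w3: successors {w4}; r ∨ p there: w4:T. ✓
w4: successors {w5}; r ∨ p there: w5:T. ✓
w5: no successors, so ◇(r ∨ p) fails. ✗
w6: successors {w0}; r ∨ p there: w0:T. ✓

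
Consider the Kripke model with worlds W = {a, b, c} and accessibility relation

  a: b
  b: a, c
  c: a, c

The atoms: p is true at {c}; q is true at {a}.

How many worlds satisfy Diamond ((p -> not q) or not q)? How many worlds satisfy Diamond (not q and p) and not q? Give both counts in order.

For Diamond ((p -> not q) or not q):
a: successors {b}; (p -> not q) or not q there: b:T. ✓
b: successors {a, c}; (p -> not q) or not q there: a:T, c:T. ✓
c: successors {a, c}; (p -> not q) or not q there: a:T, c:T. ✓
— 3 worlds.
For Diamond (not q and p) and not q:
a: Diamond (not q and p) is F, not q is F. ✗
b: Diamond (not q and p) is T, not q is T. ✓
c: Diamond (not q and p) is T, not q is T. ✓
— 2 worlds.

3 and 2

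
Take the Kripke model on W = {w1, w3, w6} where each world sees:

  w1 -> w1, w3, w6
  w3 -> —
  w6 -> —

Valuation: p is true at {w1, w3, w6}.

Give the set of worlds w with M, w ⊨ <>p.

w1: successors {w1, w3, w6}; p there: w1:T, w3:T, w6:T. ✓
w3: no successors, so <>p fails. ✗
w6: no successors, so <>p fails. ✗

{w1}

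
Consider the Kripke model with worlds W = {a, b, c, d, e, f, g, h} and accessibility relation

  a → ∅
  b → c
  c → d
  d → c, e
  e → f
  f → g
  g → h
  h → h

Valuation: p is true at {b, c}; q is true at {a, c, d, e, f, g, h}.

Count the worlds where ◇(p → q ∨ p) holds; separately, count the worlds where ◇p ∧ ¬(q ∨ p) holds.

7 and 0

For ◇(p → q ∨ p):
a: no successors, so ◇(p → q ∨ p) fails. ✗
b: successors {c}; p → q ∨ p there: c:T. ✓
c: successors {d}; p → q ∨ p there: d:T. ✓
d: successors {c, e}; p → q ∨ p there: c:T, e:T. ✓
e: successors {f}; p → q ∨ p there: f:T. ✓
f: successors {g}; p → q ∨ p there: g:T. ✓
g: successors {h}; p → q ∨ p there: h:T. ✓
h: successors {h}; p → q ∨ p there: h:T. ✓
— 7 worlds.
For ◇p ∧ ¬(q ∨ p):
a: ◇p is F, ¬(q ∨ p) is F. ✗
b: ◇p is T, ¬(q ∨ p) is F. ✗
c: ◇p is F, ¬(q ∨ p) is F. ✗
d: ◇p is T, ¬(q ∨ p) is F. ✗
e: ◇p is F, ¬(q ∨ p) is F. ✗
f: ◇p is F, ¬(q ∨ p) is F. ✗
g: ◇p is F, ¬(q ∨ p) is F. ✗
h: ◇p is F, ¬(q ∨ p) is F. ✗
— 0 worlds.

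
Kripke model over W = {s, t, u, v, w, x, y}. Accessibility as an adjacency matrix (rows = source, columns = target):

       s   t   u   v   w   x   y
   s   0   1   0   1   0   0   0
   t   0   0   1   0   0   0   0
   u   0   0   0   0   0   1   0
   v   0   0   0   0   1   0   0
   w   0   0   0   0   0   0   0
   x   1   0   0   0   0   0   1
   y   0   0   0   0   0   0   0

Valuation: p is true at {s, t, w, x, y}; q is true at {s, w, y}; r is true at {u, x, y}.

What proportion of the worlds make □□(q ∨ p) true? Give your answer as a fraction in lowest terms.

s: successors {t, v}; □(q ∨ p) there: t:F, v:T. ✗
t: successors {u}; □(q ∨ p) there: u:T. ✓
u: successors {x}; □(q ∨ p) there: x:T. ✓
v: successors {w}; □(q ∨ p) there: w:T. ✓
w: no successors, so □□(q ∨ p) holds vacuously. ✓
x: successors {s, y}; □(q ∨ p) there: s:F, y:T. ✗
y: no successors, so □□(q ∨ p) holds vacuously. ✓
That's 5 of 7 worlds, so 5/7.

5/7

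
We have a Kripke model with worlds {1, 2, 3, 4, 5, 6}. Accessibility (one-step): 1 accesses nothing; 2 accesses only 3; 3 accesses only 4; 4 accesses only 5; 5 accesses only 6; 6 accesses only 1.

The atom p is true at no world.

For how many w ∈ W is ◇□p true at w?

1: no successors, so ◇□p fails. ✗
2: successors {3}; □p there: 3:F. ✗
3: successors {4}; □p there: 4:F. ✗
4: successors {5}; □p there: 5:F. ✗
5: successors {6}; □p there: 6:F. ✗
6: successors {1}; □p there: 1:T. ✓
Satisfying worlds: {6}.

1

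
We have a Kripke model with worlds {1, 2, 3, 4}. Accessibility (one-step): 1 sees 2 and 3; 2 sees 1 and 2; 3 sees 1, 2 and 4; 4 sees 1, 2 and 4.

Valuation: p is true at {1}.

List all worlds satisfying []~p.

1: successors {2, 3}; ~p there: 2:T, 3:T. ✓
2: successors {1, 2}; ~p there: 1:F, 2:T. ✗
3: successors {1, 2, 4}; ~p there: 1:F, 2:T, 4:T. ✗
4: successors {1, 2, 4}; ~p there: 1:F, 2:T, 4:T. ✗

{1}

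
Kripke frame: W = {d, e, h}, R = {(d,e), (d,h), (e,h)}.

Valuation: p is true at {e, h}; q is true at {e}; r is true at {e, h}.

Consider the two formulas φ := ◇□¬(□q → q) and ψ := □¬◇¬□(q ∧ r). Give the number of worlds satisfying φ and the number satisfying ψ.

For ◇□¬(□q → q):
d: successors {e, h}; □¬(□q → q) there: e:T, h:T. ✓
e: successors {h}; □¬(□q → q) there: h:T. ✓
h: no successors, so ◇□¬(□q → q) fails. ✗
— 2 worlds.
For □¬◇¬□(q ∧ r):
d: successors {e, h}; ¬◇¬□(q ∧ r) there: e:T, h:T. ✓
e: successors {h}; ¬◇¬□(q ∧ r) there: h:T. ✓
h: no successors, so □¬◇¬□(q ∧ r) holds vacuously. ✓
— 3 worlds.

2 and 3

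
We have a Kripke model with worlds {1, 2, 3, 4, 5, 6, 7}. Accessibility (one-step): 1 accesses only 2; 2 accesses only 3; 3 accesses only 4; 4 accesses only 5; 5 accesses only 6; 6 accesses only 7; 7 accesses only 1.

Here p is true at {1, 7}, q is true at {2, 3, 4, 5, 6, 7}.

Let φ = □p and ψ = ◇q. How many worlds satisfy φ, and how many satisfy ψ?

For □p:
1: successors {2}; p there: 2:F. ✗
2: successors {3}; p there: 3:F. ✗
3: successors {4}; p there: 4:F. ✗
4: successors {5}; p there: 5:F. ✗
5: successors {6}; p there: 6:F. ✗
6: successors {7}; p there: 7:T. ✓
7: successors {1}; p there: 1:T. ✓
— 2 worlds.
For ◇q:
1: successors {2}; q there: 2:T. ✓
2: successors {3}; q there: 3:T. ✓
3: successors {4}; q there: 4:T. ✓
4: successors {5}; q there: 5:T. ✓
5: successors {6}; q there: 6:T. ✓
6: successors {7}; q there: 7:T. ✓
7: successors {1}; q there: 1:F. ✗
— 6 worlds.

2 and 6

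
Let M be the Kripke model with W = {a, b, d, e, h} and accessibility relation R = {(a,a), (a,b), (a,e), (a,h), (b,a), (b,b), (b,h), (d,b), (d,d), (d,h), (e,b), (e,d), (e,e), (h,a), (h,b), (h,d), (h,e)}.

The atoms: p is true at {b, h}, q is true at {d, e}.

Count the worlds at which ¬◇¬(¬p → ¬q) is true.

1

a: ◇¬(¬p → ¬q) is T. ✗
b: ◇¬(¬p → ¬q) is F. ✓
d: ◇¬(¬p → ¬q) is T. ✗
e: ◇¬(¬p → ¬q) is T. ✗
h: ◇¬(¬p → ¬q) is T. ✗
Satisfying worlds: {b}.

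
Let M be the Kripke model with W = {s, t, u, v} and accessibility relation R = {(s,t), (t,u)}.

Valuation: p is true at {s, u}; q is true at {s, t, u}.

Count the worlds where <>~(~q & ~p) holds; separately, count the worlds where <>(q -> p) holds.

For <>~(~q & ~p):
s: successors {t}; ~(~q & ~p) there: t:T. ✓
t: successors {u}; ~(~q & ~p) there: u:T. ✓
u: no successors, so <>~(~q & ~p) fails. ✗
v: no successors, so <>~(~q & ~p) fails. ✗
— 2 worlds.
For <>(q -> p):
s: successors {t}; q -> p there: t:F. ✗
t: successors {u}; q -> p there: u:T. ✓
u: no successors, so <>(q -> p) fails. ✗
v: no successors, so <>(q -> p) fails. ✗
— 1 world.

2 and 1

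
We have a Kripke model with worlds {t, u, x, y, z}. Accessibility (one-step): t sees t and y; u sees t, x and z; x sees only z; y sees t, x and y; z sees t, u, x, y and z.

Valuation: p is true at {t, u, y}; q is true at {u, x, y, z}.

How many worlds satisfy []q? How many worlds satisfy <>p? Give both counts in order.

1 and 4

For []q:
t: successors {t, y}; q there: t:F, y:T. ✗
u: successors {t, x, z}; q there: t:F, x:T, z:T. ✗
x: successors {z}; q there: z:T. ✓
y: successors {t, x, y}; q there: t:F, x:T, y:T. ✗
z: successors {t, u, x, y, z}; q there: t:F, u:T, x:T, y:T, z:T. ✗
— 1 world.
For <>p:
t: successors {t, y}; p there: t:T, y:T. ✓
u: successors {t, x, z}; p there: t:T, x:F, z:F. ✓
x: successors {z}; p there: z:F. ✗
y: successors {t, x, y}; p there: t:T, x:F, y:T. ✓
z: successors {t, u, x, y, z}; p there: t:T, u:T, x:F, y:T, z:F. ✓
— 4 worlds.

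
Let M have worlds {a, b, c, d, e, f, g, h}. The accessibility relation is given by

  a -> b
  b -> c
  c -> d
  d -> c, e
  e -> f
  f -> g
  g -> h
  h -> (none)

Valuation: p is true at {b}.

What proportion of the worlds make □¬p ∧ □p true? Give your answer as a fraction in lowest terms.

1/8

a: □¬p is F, □p is T. ✗
b: □¬p is T, □p is F. ✗
c: □¬p is T, □p is F. ✗
d: □¬p is T, □p is F. ✗
e: □¬p is T, □p is F. ✗
f: □¬p is T, □p is F. ✗
g: □¬p is T, □p is F. ✗
h: □¬p is T, □p is T. ✓
That's 1 of 8 worlds, so 1/8.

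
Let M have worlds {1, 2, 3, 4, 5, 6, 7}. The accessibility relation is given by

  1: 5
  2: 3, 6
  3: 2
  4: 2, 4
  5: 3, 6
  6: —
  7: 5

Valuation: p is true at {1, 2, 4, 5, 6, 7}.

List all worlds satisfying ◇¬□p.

{1, 3, 4, 7}

1: successors {5}; ¬□p there: 5:T. ✓
2: successors {3, 6}; ¬□p there: 3:F, 6:F. ✗
3: successors {2}; ¬□p there: 2:T. ✓
4: successors {2, 4}; ¬□p there: 2:T, 4:F. ✓
5: successors {3, 6}; ¬□p there: 3:F, 6:F. ✗
6: no successors, so ◇¬□p fails. ✗
7: successors {5}; ¬□p there: 5:T. ✓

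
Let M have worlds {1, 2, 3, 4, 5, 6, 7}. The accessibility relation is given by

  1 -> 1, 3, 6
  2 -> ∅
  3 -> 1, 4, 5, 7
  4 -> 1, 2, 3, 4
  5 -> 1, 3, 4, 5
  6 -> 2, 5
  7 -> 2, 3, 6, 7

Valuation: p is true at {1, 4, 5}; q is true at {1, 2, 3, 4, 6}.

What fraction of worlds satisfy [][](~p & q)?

1: successors {1, 3, 6}; [](~p & q) there: 1:F, 3:F, 6:F. ✗
2: no successors, so [][](~p & q) holds vacuously. ✓
3: successors {1, 4, 5, 7}; [](~p & q) there: 1:F, 4:F, 5:F, 7:F. ✗
4: successors {1, 2, 3, 4}; [](~p & q) there: 1:F, 2:T, 3:F, 4:F. ✗
5: successors {1, 3, 4, 5}; [](~p & q) there: 1:F, 3:F, 4:F, 5:F. ✗
6: successors {2, 5}; [](~p & q) there: 2:T, 5:F. ✗
7: successors {2, 3, 6, 7}; [](~p & q) there: 2:T, 3:F, 6:F, 7:F. ✗
That's 1 of 7 worlds, so 1/7.

1/7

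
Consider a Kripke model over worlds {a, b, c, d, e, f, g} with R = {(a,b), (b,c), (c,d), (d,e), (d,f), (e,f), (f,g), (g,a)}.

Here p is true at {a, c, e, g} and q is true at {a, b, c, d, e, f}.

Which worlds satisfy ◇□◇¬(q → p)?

a: successors {b}; □◇¬(q → p) there: b:T. ✓
b: successors {c}; □◇¬(q → p) there: c:T. ✓
c: successors {d}; □◇¬(q → p) there: d:F. ✗
d: successors {e, f}; □◇¬(q → p) there: e:F, f:F. ✗
e: successors {f}; □◇¬(q → p) there: f:F. ✗
f: successors {g}; □◇¬(q → p) there: g:T. ✓
g: successors {a}; □◇¬(q → p) there: a:F. ✗

{a, b, f}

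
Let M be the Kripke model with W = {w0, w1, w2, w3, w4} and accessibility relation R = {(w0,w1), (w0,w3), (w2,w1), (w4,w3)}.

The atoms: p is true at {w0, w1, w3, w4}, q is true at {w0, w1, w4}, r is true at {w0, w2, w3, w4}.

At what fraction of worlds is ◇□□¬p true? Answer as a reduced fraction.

3/5

w0: successors {w1, w3}; □□¬p there: w1:T, w3:T. ✓
w1: no successors, so ◇□□¬p fails. ✗
w2: successors {w1}; □□¬p there: w1:T. ✓
w3: no successors, so ◇□□¬p fails. ✗
w4: successors {w3}; □□¬p there: w3:T. ✓
That's 3 of 5 worlds, so 3/5.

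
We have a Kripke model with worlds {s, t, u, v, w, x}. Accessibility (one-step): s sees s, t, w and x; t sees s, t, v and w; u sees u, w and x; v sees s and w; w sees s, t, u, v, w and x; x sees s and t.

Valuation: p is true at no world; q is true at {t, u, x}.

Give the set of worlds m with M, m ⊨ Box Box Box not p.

s: successors {s, t, w, x}; Box Box not p there: s:T, t:T, w:T, x:T. ✓
t: successors {s, t, v, w}; Box Box not p there: s:T, t:T, v:T, w:T. ✓
u: successors {u, w, x}; Box Box not p there: u:T, w:T, x:T. ✓
v: successors {s, w}; Box Box not p there: s:T, w:T. ✓
w: successors {s, t, u, v, w, x}; Box Box not p there: s:T, t:T, u:T, v:T, w:T, x:T. ✓
x: successors {s, t}; Box Box not p there: s:T, t:T. ✓

{s, t, u, v, w, x}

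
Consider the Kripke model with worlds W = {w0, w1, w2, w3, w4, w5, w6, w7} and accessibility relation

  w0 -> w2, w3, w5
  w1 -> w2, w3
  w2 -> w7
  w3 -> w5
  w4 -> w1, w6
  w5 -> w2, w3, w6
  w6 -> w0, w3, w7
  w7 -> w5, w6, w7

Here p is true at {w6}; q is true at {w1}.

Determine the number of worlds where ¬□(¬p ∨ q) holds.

3

w0: □(¬p ∨ q) is T. ✗
w1: □(¬p ∨ q) is T. ✗
w2: □(¬p ∨ q) is T. ✗
w3: □(¬p ∨ q) is T. ✗
w4: □(¬p ∨ q) is F. ✓
w5: □(¬p ∨ q) is F. ✓
w6: □(¬p ∨ q) is T. ✗
w7: □(¬p ∨ q) is F. ✓
Satisfying worlds: {w4, w5, w7}.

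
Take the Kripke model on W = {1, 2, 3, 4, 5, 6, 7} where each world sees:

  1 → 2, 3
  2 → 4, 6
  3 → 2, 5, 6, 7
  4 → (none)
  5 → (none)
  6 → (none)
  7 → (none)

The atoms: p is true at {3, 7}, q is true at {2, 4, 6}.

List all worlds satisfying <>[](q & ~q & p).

1: successors {2, 3}; [](q & ~q & p) there: 2:F, 3:F. ✗
2: successors {4, 6}; [](q & ~q & p) there: 4:T, 6:T. ✓
3: successors {2, 5, 6, 7}; [](q & ~q & p) there: 2:F, 5:T, 6:T, 7:T. ✓
4: no successors, so <>[](q & ~q & p) fails. ✗
5: no successors, so <>[](q & ~q & p) fails. ✗
6: no successors, so <>[](q & ~q & p) fails. ✗
7: no successors, so <>[](q & ~q & p) fails. ✗

{2, 3}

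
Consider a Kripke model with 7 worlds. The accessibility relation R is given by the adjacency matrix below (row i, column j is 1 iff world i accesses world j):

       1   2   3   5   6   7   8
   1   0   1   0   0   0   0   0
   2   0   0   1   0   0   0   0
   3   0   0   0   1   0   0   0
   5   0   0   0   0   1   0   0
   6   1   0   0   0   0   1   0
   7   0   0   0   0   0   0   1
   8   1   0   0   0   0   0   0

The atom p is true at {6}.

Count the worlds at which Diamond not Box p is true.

6

1: successors {2}; not Box p there: 2:T. ✓
2: successors {3}; not Box p there: 3:T. ✓
3: successors {5}; not Box p there: 5:F. ✗
5: successors {6}; not Box p there: 6:T. ✓
6: successors {1, 7}; not Box p there: 1:T, 7:T. ✓
7: successors {8}; not Box p there: 8:T. ✓
8: successors {1}; not Box p there: 1:T. ✓
Satisfying worlds: {1, 2, 5, 6, 7, 8}.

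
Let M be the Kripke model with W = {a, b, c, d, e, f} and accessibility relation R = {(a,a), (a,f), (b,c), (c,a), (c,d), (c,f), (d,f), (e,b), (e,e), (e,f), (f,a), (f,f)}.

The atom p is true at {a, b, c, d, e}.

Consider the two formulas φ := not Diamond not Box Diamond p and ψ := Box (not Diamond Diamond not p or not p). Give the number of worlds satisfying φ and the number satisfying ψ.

5 and 1

For not Diamond not Box Diamond p:
a: Diamond not Box Diamond p is F. ✓
b: Diamond not Box Diamond p is T. ✗
c: Diamond not Box Diamond p is F. ✓
d: Diamond not Box Diamond p is F. ✓
e: Diamond not Box Diamond p is F. ✓
f: Diamond not Box Diamond p is F. ✓
— 5 worlds.
For Box (not Diamond Diamond not p or not p):
a: successors {a, f}; not Diamond Diamond not p or not p there: a:F, f:T. ✗
b: successors {c}; not Diamond Diamond not p or not p there: c:F. ✗
c: successors {a, d, f}; not Diamond Diamond not p or not p there: a:F, d:F, f:T. ✗
d: successors {f}; not Diamond Diamond not p or not p there: f:T. ✓
e: successors {b, e, f}; not Diamond Diamond not p or not p there: b:F, e:F, f:T. ✗
f: successors {a, f}; not Diamond Diamond not p or not p there: a:F, f:T. ✗
— 1 world.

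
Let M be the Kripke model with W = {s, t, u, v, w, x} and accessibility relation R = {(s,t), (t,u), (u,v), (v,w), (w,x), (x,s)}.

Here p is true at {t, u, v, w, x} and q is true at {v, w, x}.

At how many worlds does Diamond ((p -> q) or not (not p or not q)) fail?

s: successors {t}; (p -> q) or not (not p or not q) there: t:F. ✗
t: successors {u}; (p -> q) or not (not p or not q) there: u:F. ✗
u: successors {v}; (p -> q) or not (not p or not q) there: v:T. ✓
v: successors {w}; (p -> q) or not (not p or not q) there: w:T. ✓
w: successors {x}; (p -> q) or not (not p or not q) there: x:T. ✓
x: successors {s}; (p -> q) or not (not p or not q) there: s:T. ✓
Satisfying worlds: {u, v, w, x}.
So Diamond ((p -> q) or not (not p or not q)) fails at the other 2 worlds.

2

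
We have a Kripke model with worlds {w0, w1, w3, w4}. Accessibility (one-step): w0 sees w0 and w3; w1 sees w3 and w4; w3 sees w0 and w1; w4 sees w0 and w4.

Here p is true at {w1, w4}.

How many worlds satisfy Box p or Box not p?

w0: Box p is F, Box not p is T. ✓
w1: Box p is F, Box not p is F. ✗
w3: Box p is F, Box not p is F. ✗
w4: Box p is F, Box not p is F. ✗
Satisfying worlds: {w0}.

1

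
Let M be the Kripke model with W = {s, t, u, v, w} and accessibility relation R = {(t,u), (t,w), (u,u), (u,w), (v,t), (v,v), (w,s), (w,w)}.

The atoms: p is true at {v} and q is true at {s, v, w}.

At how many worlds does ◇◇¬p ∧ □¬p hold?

3

s: ◇◇¬p is F, □¬p is T. ✗
t: ◇◇¬p is T, □¬p is T. ✓
u: ◇◇¬p is T, □¬p is T. ✓
v: ◇◇¬p is T, □¬p is F. ✗
w: ◇◇¬p is T, □¬p is T. ✓
Satisfying worlds: {t, u, w}.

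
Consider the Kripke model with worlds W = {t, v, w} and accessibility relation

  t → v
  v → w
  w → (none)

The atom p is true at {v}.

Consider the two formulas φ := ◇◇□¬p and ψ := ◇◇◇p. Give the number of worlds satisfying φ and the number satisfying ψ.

For ◇◇□¬p:
t: successors {v}; ◇□¬p there: v:T. ✓
v: successors {w}; ◇□¬p there: w:F. ✗
w: no successors, so ◇◇□¬p fails. ✗
— 1 world.
For ◇◇◇p:
t: successors {v}; ◇◇p there: v:F. ✗
v: successors {w}; ◇◇p there: w:F. ✗
w: no successors, so ◇◇◇p fails. ✗
— 0 worlds.

1 and 0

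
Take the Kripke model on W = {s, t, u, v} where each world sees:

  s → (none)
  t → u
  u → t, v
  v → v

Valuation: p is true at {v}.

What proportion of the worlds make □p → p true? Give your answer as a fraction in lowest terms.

s: □p is T, p is F. ✗
t: □p is F, p is F. ✓
u: □p is F, p is F. ✓
v: □p is T, p is T. ✓
That's 3 of 4 worlds, so 3/4.

3/4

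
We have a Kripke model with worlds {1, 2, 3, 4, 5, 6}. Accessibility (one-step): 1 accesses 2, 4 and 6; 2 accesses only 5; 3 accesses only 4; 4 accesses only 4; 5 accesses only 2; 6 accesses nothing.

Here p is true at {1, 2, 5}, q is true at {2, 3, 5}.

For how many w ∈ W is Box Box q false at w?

3

1: successors {2, 4, 6}; Box q there: 2:T, 4:F, 6:T. ✗
2: successors {5}; Box q there: 5:T. ✓
3: successors {4}; Box q there: 4:F. ✗
4: successors {4}; Box q there: 4:F. ✗
5: successors {2}; Box q there: 2:T. ✓
6: no successors, so Box Box q holds vacuously. ✓
Satisfying worlds: {2, 5, 6}.
So Box Box q fails at the other 3 worlds.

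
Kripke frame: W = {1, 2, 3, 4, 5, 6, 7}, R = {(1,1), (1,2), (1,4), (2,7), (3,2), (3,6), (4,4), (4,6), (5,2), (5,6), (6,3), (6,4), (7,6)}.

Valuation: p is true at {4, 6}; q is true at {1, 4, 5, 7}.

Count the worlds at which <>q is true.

4

1: successors {1, 2, 4}; q there: 1:T, 2:F, 4:T. ✓
2: successors {7}; q there: 7:T. ✓
3: successors {2, 6}; q there: 2:F, 6:F. ✗
4: successors {4, 6}; q there: 4:T, 6:F. ✓
5: successors {2, 6}; q there: 2:F, 6:F. ✗
6: successors {3, 4}; q there: 3:F, 4:T. ✓
7: successors {6}; q there: 6:F. ✗
Satisfying worlds: {1, 2, 4, 6}.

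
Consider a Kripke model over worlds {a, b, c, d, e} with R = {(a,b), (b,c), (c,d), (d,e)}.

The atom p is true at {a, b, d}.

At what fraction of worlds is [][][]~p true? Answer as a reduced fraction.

a: successors {b}; [][]~p there: b:F. ✗
b: successors {c}; [][]~p there: c:T. ✓
c: successors {d}; [][]~p there: d:T. ✓
d: successors {e}; [][]~p there: e:T. ✓
e: no successors, so [][][]~p holds vacuously. ✓
That's 4 of 5 worlds, so 4/5.

4/5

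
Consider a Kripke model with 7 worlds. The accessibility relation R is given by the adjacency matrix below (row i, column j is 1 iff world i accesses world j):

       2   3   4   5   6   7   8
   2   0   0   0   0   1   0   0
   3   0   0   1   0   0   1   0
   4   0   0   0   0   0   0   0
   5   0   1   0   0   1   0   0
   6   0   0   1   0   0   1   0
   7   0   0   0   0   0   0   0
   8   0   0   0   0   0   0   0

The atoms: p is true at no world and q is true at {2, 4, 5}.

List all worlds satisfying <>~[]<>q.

{2, 5}

2: successors {6}; ~[]<>q there: 6:T. ✓
3: successors {4, 7}; ~[]<>q there: 4:F, 7:F. ✗
4: no successors, so <>~[]<>q fails. ✗
5: successors {3, 6}; ~[]<>q there: 3:T, 6:T. ✓
6: successors {4, 7}; ~[]<>q there: 4:F, 7:F. ✗
7: no successors, so <>~[]<>q fails. ✗
8: no successors, so <>~[]<>q fails. ✗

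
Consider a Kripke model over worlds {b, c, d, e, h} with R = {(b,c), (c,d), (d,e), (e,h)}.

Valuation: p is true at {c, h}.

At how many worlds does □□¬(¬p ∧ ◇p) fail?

1

b: successors {c}; □¬(¬p ∧ ◇p) there: c:T. ✓
c: successors {d}; □¬(¬p ∧ ◇p) there: d:F. ✗
d: successors {e}; □¬(¬p ∧ ◇p) there: e:T. ✓
e: successors {h}; □¬(¬p ∧ ◇p) there: h:T. ✓
h: no successors, so □□¬(¬p ∧ ◇p) holds vacuously. ✓
Satisfying worlds: {b, d, e, h}.
So □□¬(¬p ∧ ◇p) fails at the other 1 world.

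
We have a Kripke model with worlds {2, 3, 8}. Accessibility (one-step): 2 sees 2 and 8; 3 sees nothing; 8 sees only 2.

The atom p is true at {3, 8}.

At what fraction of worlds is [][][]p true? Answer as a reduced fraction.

1/3

2: successors {2, 8}; [][]p there: 2:F, 8:F. ✗
3: no successors, so [][][]p holds vacuously. ✓
8: successors {2}; [][]p there: 2:F. ✗
That's 1 of 3 worlds, so 1/3.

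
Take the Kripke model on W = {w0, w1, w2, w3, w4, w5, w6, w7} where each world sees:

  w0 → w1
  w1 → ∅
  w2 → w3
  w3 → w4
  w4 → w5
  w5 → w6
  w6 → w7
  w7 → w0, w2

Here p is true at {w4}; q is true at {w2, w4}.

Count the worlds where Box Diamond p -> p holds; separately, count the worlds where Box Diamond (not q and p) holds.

For Box Diamond p -> p:
w0: Box Diamond p is F, p is F. ✓
w1: Box Diamond p is T, p is F. ✗
w2: Box Diamond p is T, p is F. ✗
w3: Box Diamond p is F, p is F. ✓
w4: Box Diamond p is F, p is T. ✓
w5: Box Diamond p is F, p is F. ✓
w6: Box Diamond p is F, p is F. ✓
w7: Box Diamond p is F, p is F. ✓
— 6 worlds.
For Box Diamond (not q and p):
w0: successors {w1}; Diamond (not q and p) there: w1:F. ✗
w1: no successors, so Box Diamond (not q and p) holds vacuously. ✓
w2: successors {w3}; Diamond (not q and p) there: w3:F. ✗
w3: successors {w4}; Diamond (not q and p) there: w4:F. ✗
w4: successors {w5}; Diamond (not q and p) there: w5:F. ✗
w5: successors {w6}; Diamond (not q and p) there: w6:F. ✗
w6: successors {w7}; Diamond (not q and p) there: w7:F. ✗
w7: successors {w0, w2}; Diamond (not q and p) there: w0:F, w2:F. ✗
— 1 world.

6 and 1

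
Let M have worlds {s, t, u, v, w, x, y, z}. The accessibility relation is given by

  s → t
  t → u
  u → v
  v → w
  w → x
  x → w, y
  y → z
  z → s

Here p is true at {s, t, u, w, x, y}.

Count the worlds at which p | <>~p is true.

6

s: p is T, <>~p is F. ✓
t: p is T, <>~p is F. ✓
u: p is T, <>~p is T. ✓
v: p is F, <>~p is F. ✗
w: p is T, <>~p is F. ✓
x: p is T, <>~p is F. ✓
y: p is T, <>~p is T. ✓
z: p is F, <>~p is F. ✗
Satisfying worlds: {s, t, u, w, x, y}.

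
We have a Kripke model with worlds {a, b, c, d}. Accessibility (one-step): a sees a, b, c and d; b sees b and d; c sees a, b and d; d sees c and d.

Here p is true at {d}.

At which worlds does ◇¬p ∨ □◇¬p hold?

{a, b, c, d}

a: ◇¬p is T, □◇¬p is T. ✓
b: ◇¬p is T, □◇¬p is T. ✓
c: ◇¬p is T, □◇¬p is T. ✓
d: ◇¬p is T, □◇¬p is T. ✓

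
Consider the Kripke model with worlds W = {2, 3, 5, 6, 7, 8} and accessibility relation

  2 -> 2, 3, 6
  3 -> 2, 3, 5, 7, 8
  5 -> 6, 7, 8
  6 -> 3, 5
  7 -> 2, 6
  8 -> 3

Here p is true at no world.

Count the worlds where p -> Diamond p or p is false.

0

2: p is F, Diamond p or p is F. ✓
3: p is F, Diamond p or p is F. ✓
5: p is F, Diamond p or p is F. ✓
6: p is F, Diamond p or p is F. ✓
7: p is F, Diamond p or p is F. ✓
8: p is F, Diamond p or p is F. ✓
Satisfying worlds: {2, 3, 5, 6, 7, 8}.
So p -> Diamond p or p fails at the other 0 worlds.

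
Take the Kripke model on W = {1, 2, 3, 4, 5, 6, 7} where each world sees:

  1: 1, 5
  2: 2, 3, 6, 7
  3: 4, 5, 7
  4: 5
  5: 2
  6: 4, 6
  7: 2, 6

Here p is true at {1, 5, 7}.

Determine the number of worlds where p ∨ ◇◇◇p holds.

7

1: p is T, ◇◇◇p is T. ✓
2: p is F, ◇◇◇p is T. ✓
3: p is F, ◇◇◇p is T. ✓
4: p is F, ◇◇◇p is T. ✓
5: p is T, ◇◇◇p is T. ✓
6: p is F, ◇◇◇p is T. ✓
7: p is T, ◇◇◇p is T. ✓
Satisfying worlds: {1, 2, 3, 4, 5, 6, 7}.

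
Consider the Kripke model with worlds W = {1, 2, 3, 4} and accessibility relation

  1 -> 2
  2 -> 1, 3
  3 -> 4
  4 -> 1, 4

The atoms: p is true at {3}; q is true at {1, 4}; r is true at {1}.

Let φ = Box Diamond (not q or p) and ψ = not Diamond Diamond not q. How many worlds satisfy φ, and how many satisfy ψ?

1 and 1

For Box Diamond (not q or p):
1: successors {2}; Diamond (not q or p) there: 2:T. ✓
2: successors {1, 3}; Diamond (not q or p) there: 1:T, 3:F. ✗
3: successors {4}; Diamond (not q or p) there: 4:F. ✗
4: successors {1, 4}; Diamond (not q or p) there: 1:T, 4:F. ✗
— 1 world.
For not Diamond Diamond not q:
1: Diamond Diamond not q is T. ✗
2: Diamond Diamond not q is T. ✗
3: Diamond Diamond not q is F. ✓
4: Diamond Diamond not q is T. ✗
— 1 world.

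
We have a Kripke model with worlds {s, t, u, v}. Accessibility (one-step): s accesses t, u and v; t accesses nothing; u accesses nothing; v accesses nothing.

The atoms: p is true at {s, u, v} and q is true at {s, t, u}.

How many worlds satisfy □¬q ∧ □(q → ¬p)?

3

s: □¬q is F, □(q → ¬p) is F. ✗
t: □¬q is T, □(q → ¬p) is T. ✓
u: □¬q is T, □(q → ¬p) is T. ✓
v: □¬q is T, □(q → ¬p) is T. ✓
Satisfying worlds: {t, u, v}.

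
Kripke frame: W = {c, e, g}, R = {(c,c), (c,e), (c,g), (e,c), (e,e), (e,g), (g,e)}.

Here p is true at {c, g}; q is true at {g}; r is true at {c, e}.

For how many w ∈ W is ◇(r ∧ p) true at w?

c: successors {c, e, g}; r ∧ p there: c:T, e:F, g:F. ✓
e: successors {c, e, g}; r ∧ p there: c:T, e:F, g:F. ✓
g: successors {e}; r ∧ p there: e:F. ✗
Satisfying worlds: {c, e}.

2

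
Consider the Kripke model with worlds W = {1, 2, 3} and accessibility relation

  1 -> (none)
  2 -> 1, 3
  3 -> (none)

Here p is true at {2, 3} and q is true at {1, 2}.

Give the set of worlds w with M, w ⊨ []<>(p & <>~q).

{1, 3}

1: no successors, so []<>(p & <>~q) holds vacuously. ✓
2: successors {1, 3}; <>(p & <>~q) there: 1:F, 3:F. ✗
3: no successors, so []<>(p & <>~q) holds vacuously. ✓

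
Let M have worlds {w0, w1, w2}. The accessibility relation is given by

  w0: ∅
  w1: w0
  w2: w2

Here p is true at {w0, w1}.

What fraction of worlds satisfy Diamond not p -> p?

w0: Diamond not p is F, p is T. ✓
w1: Diamond not p is F, p is T. ✓
w2: Diamond not p is T, p is F. ✗
That's 2 of 3 worlds, so 2/3.

2/3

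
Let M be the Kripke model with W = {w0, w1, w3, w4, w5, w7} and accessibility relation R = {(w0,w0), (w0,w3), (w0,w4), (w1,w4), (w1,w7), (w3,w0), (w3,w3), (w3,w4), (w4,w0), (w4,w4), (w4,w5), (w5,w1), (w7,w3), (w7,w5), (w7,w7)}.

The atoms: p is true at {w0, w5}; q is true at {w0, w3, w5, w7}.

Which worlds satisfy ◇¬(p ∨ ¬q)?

w0: successors {w0, w3, w4}; ¬(p ∨ ¬q) there: w0:F, w3:T, w4:F. ✓
w1: successors {w4, w7}; ¬(p ∨ ¬q) there: w4:F, w7:T. ✓
w3: successors {w0, w3, w4}; ¬(p ∨ ¬q) there: w0:F, w3:T, w4:F. ✓
w4: successors {w0, w4, w5}; ¬(p ∨ ¬q) there: w0:F, w4:F, w5:F. ✗
w5: successors {w1}; ¬(p ∨ ¬q) there: w1:F. ✗
w7: successors {w3, w5, w7}; ¬(p ∨ ¬q) there: w3:T, w5:F, w7:T. ✓

{w0, w1, w3, w7}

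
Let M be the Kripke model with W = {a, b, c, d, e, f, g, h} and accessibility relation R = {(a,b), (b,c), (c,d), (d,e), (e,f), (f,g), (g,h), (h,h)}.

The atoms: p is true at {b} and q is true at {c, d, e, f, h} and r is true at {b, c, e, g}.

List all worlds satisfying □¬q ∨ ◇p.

{a, f}

a: □¬q is T, ◇p is T. ✓
b: □¬q is F, ◇p is F. ✗
c: □¬q is F, ◇p is F. ✗
d: □¬q is F, ◇p is F. ✗
e: □¬q is F, ◇p is F. ✗
f: □¬q is T, ◇p is F. ✓
g: □¬q is F, ◇p is F. ✗
h: □¬q is F, ◇p is F. ✗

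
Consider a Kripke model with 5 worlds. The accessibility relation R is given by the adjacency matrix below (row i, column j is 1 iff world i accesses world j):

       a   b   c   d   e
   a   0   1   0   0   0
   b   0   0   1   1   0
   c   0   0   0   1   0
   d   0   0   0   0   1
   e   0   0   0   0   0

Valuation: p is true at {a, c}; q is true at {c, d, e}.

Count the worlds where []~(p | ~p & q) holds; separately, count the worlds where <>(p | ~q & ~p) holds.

For []~(p | ~p & q):
a: successors {b}; ~(p | ~p & q) there: b:T. ✓
b: successors {c, d}; ~(p | ~p & q) there: c:F, d:F. ✗
c: successors {d}; ~(p | ~p & q) there: d:F. ✗
d: successors {e}; ~(p | ~p & q) there: e:F. ✗
e: no successors, so []~(p | ~p & q) holds vacuously. ✓
— 2 worlds.
For <>(p | ~q & ~p):
a: successors {b}; p | ~q & ~p there: b:T. ✓
b: successors {c, d}; p | ~q & ~p there: c:T, d:F. ✓
c: successors {d}; p | ~q & ~p there: d:F. ✗
d: successors {e}; p | ~q & ~p there: e:F. ✗
e: no successors, so <>(p | ~q & ~p) fails. ✗
— 2 worlds.

2 and 2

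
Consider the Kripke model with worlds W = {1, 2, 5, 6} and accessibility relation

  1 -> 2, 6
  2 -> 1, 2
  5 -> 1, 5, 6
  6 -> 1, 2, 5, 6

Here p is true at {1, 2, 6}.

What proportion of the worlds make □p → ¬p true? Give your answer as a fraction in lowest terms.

1: □p is T, ¬p is F. ✗
2: □p is T, ¬p is F. ✗
5: □p is F, ¬p is T. ✓
6: □p is F, ¬p is F. ✓
That's 2 of 4 worlds, so 2/4 = 1/2.

1/2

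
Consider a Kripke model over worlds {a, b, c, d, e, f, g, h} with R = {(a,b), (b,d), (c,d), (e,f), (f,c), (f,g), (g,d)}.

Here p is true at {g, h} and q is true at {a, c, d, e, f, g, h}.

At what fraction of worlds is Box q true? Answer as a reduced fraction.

7/8

a: successors {b}; q there: b:F. ✗
b: successors {d}; q there: d:T. ✓
c: successors {d}; q there: d:T. ✓
d: no successors, so Box q holds vacuously. ✓
e: successors {f}; q there: f:T. ✓
f: successors {c, g}; q there: c:T, g:T. ✓
g: successors {d}; q there: d:T. ✓
h: no successors, so Box q holds vacuously. ✓
That's 7 of 8 worlds, so 7/8.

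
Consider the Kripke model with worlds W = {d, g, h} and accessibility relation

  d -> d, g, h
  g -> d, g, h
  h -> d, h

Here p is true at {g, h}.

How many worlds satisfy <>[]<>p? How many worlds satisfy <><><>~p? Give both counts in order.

For <>[]<>p:
d: successors {d, g, h}; []<>p there: d:T, g:T, h:T. ✓
g: successors {d, g, h}; []<>p there: d:T, g:T, h:T. ✓
h: successors {d, h}; []<>p there: d:T, h:T. ✓
— 3 worlds.
For <><><>~p:
d: successors {d, g, h}; <><>~p there: d:T, g:T, h:T. ✓
g: successors {d, g, h}; <><>~p there: d:T, g:T, h:T. ✓
h: successors {d, h}; <><>~p there: d:T, h:T. ✓
— 3 worlds.

3 and 3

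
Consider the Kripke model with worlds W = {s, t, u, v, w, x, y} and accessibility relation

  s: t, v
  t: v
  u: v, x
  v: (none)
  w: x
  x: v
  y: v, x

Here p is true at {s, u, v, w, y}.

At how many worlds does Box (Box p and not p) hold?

2

s: successors {t, v}; Box p and not p there: t:T, v:F. ✗
t: successors {v}; Box p and not p there: v:F. ✗
u: successors {v, x}; Box p and not p there: v:F, x:T. ✗
v: no successors, so Box (Box p and not p) holds vacuously. ✓
w: successors {x}; Box p and not p there: x:T. ✓
x: successors {v}; Box p and not p there: v:F. ✗
y: successors {v, x}; Box p and not p there: v:F, x:T. ✗
Satisfying worlds: {v, w}.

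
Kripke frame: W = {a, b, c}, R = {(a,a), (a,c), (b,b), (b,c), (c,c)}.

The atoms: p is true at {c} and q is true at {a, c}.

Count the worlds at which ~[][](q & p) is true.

a: [][](q & p) is F. ✓
b: [][](q & p) is F. ✓
c: [][](q & p) is T. ✗
Satisfying worlds: {a, b}.

2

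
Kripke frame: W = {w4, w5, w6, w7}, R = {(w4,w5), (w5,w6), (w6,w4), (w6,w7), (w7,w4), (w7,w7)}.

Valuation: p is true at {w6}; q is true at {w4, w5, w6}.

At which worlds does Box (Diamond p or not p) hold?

w4: successors {w5}; Diamond p or not p there: w5:T. ✓
w5: successors {w6}; Diamond p or not p there: w6:F. ✗
w6: successors {w4, w7}; Diamond p or not p there: w4:T, w7:T. ✓
w7: successors {w4, w7}; Diamond p or not p there: w4:T, w7:T. ✓

{w4, w6, w7}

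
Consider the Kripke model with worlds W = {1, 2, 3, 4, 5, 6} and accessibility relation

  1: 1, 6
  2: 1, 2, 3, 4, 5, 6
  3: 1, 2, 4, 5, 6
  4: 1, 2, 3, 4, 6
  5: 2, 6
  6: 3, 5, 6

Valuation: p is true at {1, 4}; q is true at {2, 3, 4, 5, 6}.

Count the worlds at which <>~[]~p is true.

1: successors {1, 6}; ~[]~p there: 1:T, 6:F. ✓
2: successors {1, 2, 3, 4, 5, 6}; ~[]~p there: 1:T, 2:T, 3:T, 4:T, 5:F, 6:F. ✓
3: successors {1, 2, 4, 5, 6}; ~[]~p there: 1:T, 2:T, 4:T, 5:F, 6:F. ✓
4: successors {1, 2, 3, 4, 6}; ~[]~p there: 1:T, 2:T, 3:T, 4:T, 6:F. ✓
5: successors {2, 6}; ~[]~p there: 2:T, 6:F. ✓
6: successors {3, 5, 6}; ~[]~p there: 3:T, 5:F, 6:F. ✓
Satisfying worlds: {1, 2, 3, 4, 5, 6}.

6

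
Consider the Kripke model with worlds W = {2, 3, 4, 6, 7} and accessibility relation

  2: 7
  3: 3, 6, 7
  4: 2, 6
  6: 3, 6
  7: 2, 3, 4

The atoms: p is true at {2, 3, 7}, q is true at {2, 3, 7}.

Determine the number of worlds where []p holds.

1

2: successors {7}; p there: 7:T. ✓
3: successors {3, 6, 7}; p there: 3:T, 6:F, 7:T. ✗
4: successors {2, 6}; p there: 2:T, 6:F. ✗
6: successors {3, 6}; p there: 3:T, 6:F. ✗
7: successors {2, 3, 4}; p there: 2:T, 3:T, 4:F. ✗
Satisfying worlds: {2}.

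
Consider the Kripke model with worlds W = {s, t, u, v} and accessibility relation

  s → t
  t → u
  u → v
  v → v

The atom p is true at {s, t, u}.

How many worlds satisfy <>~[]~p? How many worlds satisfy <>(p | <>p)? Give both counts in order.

For <>~[]~p:
s: successors {t}; ~[]~p there: t:T. ✓
t: successors {u}; ~[]~p there: u:F. ✗
u: successors {v}; ~[]~p there: v:F. ✗
v: successors {v}; ~[]~p there: v:F. ✗
— 1 world.
For <>(p | <>p):
s: successors {t}; p | <>p there: t:T. ✓
t: successors {u}; p | <>p there: u:T. ✓
u: successors {v}; p | <>p there: v:F. ✗
v: successors {v}; p | <>p there: v:F. ✗
— 2 worlds.

1 and 2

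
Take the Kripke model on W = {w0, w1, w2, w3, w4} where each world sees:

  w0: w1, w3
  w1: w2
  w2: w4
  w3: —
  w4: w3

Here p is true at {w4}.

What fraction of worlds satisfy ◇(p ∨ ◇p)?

w0: successors {w1, w3}; p ∨ ◇p there: w1:F, w3:F. ✗
w1: successors {w2}; p ∨ ◇p there: w2:T. ✓
w2: successors {w4}; p ∨ ◇p there: w4:T. ✓
w3: no successors, so ◇(p ∨ ◇p) fails. ✗
w4: successors {w3}; p ∨ ◇p there: w3:F. ✗
That's 2 of 5 worlds, so 2/5.

2/5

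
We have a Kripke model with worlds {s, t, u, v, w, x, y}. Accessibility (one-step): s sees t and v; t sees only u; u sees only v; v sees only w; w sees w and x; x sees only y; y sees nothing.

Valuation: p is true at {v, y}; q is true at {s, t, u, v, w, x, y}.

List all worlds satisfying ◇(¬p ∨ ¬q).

s: successors {t, v}; ¬p ∨ ¬q there: t:T, v:F. ✓
t: successors {u}; ¬p ∨ ¬q there: u:T. ✓
u: successors {v}; ¬p ∨ ¬q there: v:F. ✗
v: successors {w}; ¬p ∨ ¬q there: w:T. ✓
w: successors {w, x}; ¬p ∨ ¬q there: w:T, x:T. ✓
x: successors {y}; ¬p ∨ ¬q there: y:F. ✗
y: no successors, so ◇(¬p ∨ ¬q) fails. ✗

{s, t, v, w}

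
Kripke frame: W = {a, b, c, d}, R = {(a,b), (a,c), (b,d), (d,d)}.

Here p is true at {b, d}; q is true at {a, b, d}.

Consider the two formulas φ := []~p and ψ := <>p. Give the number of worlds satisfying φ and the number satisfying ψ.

1 and 3

For []~p:
a: successors {b, c}; ~p there: b:F, c:T. ✗
b: successors {d}; ~p there: d:F. ✗
c: no successors, so []~p holds vacuously. ✓
d: successors {d}; ~p there: d:F. ✗
— 1 world.
For <>p:
a: successors {b, c}; p there: b:T, c:F. ✓
b: successors {d}; p there: d:T. ✓
c: no successors, so <>p fails. ✗
d: successors {d}; p there: d:T. ✓
— 3 worlds.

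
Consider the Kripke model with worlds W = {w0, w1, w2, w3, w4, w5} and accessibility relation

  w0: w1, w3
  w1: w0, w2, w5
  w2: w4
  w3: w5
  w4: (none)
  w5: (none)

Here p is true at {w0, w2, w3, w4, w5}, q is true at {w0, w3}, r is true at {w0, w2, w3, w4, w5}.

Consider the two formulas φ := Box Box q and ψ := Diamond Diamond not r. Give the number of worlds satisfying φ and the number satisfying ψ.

For Box Box q:
w0: successors {w1, w3}; Box q there: w1:F, w3:F. ✗
w1: successors {w0, w2, w5}; Box q there: w0:F, w2:F, w5:T. ✗
w2: successors {w4}; Box q there: w4:T. ✓
w3: successors {w5}; Box q there: w5:T. ✓
w4: no successors, so Box Box q holds vacuously. ✓
w5: no successors, so Box Box q holds vacuously. ✓
— 4 worlds.
For Diamond Diamond not r:
w0: successors {w1, w3}; Diamond not r there: w1:F, w3:F. ✗
w1: successors {w0, w2, w5}; Diamond not r there: w0:T, w2:F, w5:F. ✓
w2: successors {w4}; Diamond not r there: w4:F. ✗
w3: successors {w5}; Diamond not r there: w5:F. ✗
w4: no successors, so Diamond Diamond not r fails. ✗
w5: no successors, so Diamond Diamond not r fails. ✗
— 1 world.

4 and 1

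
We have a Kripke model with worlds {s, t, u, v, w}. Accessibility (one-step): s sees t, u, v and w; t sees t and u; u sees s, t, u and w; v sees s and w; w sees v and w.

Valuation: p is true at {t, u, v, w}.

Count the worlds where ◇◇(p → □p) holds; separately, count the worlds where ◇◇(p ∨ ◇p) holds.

For ◇◇(p → □p):
s: successors {t, u, v, w}; ◇(p → □p) there: t:T, u:T, v:T, w:T. ✓
t: successors {t, u}; ◇(p → □p) there: t:T, u:T. ✓
u: successors {s, t, u, w}; ◇(p → □p) there: s:T, t:T, u:T, w:T. ✓
v: successors {s, w}; ◇(p → □p) there: s:T, w:T. ✓
w: successors {v, w}; ◇(p → □p) there: v:T, w:T. ✓
— 5 worlds.
For ◇◇(p ∨ ◇p):
s: successors {t, u, v, w}; ◇(p ∨ ◇p) there: t:T, u:T, v:T, w:T. ✓
t: successors {t, u}; ◇(p ∨ ◇p) there: t:T, u:T. ✓
u: successors {s, t, u, w}; ◇(p ∨ ◇p) there: s:T, t:T, u:T, w:T. ✓
v: successors {s, w}; ◇(p ∨ ◇p) there: s:T, w:T. ✓
w: successors {v, w}; ◇(p ∨ ◇p) there: v:T, w:T. ✓
— 5 worlds.

5 and 5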